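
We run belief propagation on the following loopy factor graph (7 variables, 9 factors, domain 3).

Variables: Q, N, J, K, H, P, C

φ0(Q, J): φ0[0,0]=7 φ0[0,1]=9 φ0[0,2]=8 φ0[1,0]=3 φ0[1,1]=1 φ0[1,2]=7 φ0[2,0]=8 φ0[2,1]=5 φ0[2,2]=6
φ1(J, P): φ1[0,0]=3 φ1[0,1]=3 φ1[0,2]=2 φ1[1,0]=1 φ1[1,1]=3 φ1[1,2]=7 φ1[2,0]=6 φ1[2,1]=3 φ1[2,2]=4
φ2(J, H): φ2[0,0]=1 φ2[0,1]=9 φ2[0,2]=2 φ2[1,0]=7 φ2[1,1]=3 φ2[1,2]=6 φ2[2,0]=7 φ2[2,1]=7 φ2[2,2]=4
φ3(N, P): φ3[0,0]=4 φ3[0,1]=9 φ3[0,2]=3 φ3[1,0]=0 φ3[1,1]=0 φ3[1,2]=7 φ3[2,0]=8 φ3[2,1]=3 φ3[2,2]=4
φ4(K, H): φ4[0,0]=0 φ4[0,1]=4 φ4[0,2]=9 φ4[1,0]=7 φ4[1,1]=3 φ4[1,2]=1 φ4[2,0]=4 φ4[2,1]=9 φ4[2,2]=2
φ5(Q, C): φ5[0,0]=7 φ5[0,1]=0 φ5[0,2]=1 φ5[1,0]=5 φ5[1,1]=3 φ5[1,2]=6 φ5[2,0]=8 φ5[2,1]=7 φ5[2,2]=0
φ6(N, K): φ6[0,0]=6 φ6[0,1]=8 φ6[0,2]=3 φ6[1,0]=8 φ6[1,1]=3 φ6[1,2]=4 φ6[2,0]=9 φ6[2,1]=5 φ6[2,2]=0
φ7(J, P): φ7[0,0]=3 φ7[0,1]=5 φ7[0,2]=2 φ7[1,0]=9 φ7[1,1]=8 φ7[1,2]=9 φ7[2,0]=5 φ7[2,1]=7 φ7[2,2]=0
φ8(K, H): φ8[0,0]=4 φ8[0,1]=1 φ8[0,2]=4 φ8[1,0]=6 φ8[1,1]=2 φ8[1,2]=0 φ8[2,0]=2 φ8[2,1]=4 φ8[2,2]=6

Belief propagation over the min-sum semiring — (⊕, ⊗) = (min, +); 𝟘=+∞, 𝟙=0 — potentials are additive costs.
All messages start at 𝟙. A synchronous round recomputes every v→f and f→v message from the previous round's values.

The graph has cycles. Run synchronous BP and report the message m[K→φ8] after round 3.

init: all messages = 𝟙 over 3 values
r1 m[φ0→Q] = [7, 1, 5]
r1 m[φ0→J] = [3, 1, 6]
r1 m[φ1→J] = [2, 1, 3]
r1 m[φ1→P] = [1, 3, 2]
r1 m[φ2→J] = [1, 3, 4]
r1 m[φ2→H] = [1, 3, 2]
r1 m[φ3→N] = [3, 0, 3]
r1 m[φ3→P] = [0, 0, 3]
r1 m[φ4→K] = [0, 1, 2]
r1 m[φ4→H] = [0, 3, 1]
r1 m[φ5→Q] = [0, 3, 0]
r1 m[φ5→C] = [5, 0, 0]
r1 m[φ6→N] = [3, 3, 0]
r1 m[φ6→K] = [6, 3, 0]
r1 m[φ7→J] = [2, 8, 0]
r1 m[φ7→P] = [3, 5, 0]
r1 m[φ8→K] = [1, 0, 2]
r1 m[φ8→H] = [2, 1, 0]
r1 m[Q→φ0] = [0, 0, 0]
r1 m[Q→φ5] = [0, 0, 0]
r1 m[N→φ3] = [0, 0, 0]
r1 m[N→φ6] = [0, 0, 0]
r1 m[J→φ0] = [0, 0, 0]
r1 m[J→φ1] = [0, 0, 0]
r1 m[J→φ2] = [0, 0, 0]
r1 m[J→φ7] = [0, 0, 0]
r1 m[K→φ4] = [0, 0, 0]
r1 m[K→φ6] = [0, 0, 0]
r1 m[K→φ8] = [0, 0, 0]
r1 m[H→φ2] = [0, 0, 0]
r1 m[H→φ4] = [0, 0, 0]
r1 m[H→φ8] = [0, 0, 0]
r1 m[P→φ1] = [0, 0, 0]
r1 m[P→φ3] = [0, 0, 0]
r1 m[P→φ7] = [0, 0, 0]
r1 m[C→φ5] = [0, 0, 0]
r2 m[φ0→Q] = [7, 1, 5]
r2 m[φ0→J] = [3, 1, 6]
r2 m[φ1→J] = [2, 1, 3]
r2 m[φ1→P] = [1, 3, 2]
r2 m[φ2→J] = [1, 3, 4]
r2 m[φ2→H] = [1, 3, 2]
r2 m[φ3→N] = [3, 0, 3]
r2 m[φ3→P] = [0, 0, 3]
r2 m[φ4→K] = [0, 1, 2]
r2 m[φ4→H] = [0, 3, 1]
r2 m[φ5→Q] = [0, 3, 0]
r2 m[φ5→C] = [5, 0, 0]
r2 m[φ6→N] = [3, 3, 0]
r2 m[φ6→K] = [6, 3, 0]
r2 m[φ7→J] = [2, 8, 0]
r2 m[φ7→P] = [3, 5, 0]
r2 m[φ8→K] = [1, 0, 2]
r2 m[φ8→H] = [2, 1, 0]
r2 m[Q→φ0] = [0, 3, 0]
r2 m[Q→φ5] = [7, 1, 5]
r2 m[N→φ3] = [3, 3, 0]
r2 m[N→φ6] = [3, 0, 3]
r2 m[J→φ0] = [5, 12, 7]
r2 m[J→φ1] = [6, 12, 10]
r2 m[J→φ2] = [7, 10, 9]
r2 m[J→φ7] = [6, 5, 13]
r2 m[K→φ4] = [7, 3, 2]
r2 m[K→φ6] = [1, 1, 4]
r2 m[K→φ8] = [6, 4, 2]
r2 m[H→φ2] = [2, 4, 1]
r2 m[H→φ4] = [3, 4, 2]
r2 m[H→φ8] = [1, 6, 3]
r2 m[P→φ1] = [3, 5, 3]
r2 m[P→φ3] = [4, 8, 2]
r2 m[P→φ7] = [1, 3, 5]
r2 m[C→φ5] = [0, 0, 0]
r3 m[φ0→Q] = [12, 8, 13]
r3 m[φ0→J] = [6, 4, 6]
r3 m[φ1→J] = [5, 4, 7]
r3 m[φ1→P] = [9, 9, 8]
r3 m[φ2→J] = [3, 7, 5]
r3 m[φ2→H] = [8, 13, 9]
r3 m[φ3→N] = [5, 4, 6]
r3 m[φ3→P] = [3, 3, 4]
r3 m[φ4→K] = [3, 3, 4]
r3 m[φ4→H] = [6, 6, 4]
r3 m[φ5→Q] = [0, 3, 0]
r3 m[φ5→C] = [6, 4, 5]
r3 m[φ6→N] = [7, 4, 4]
r3 m[φ6→K] = [8, 3, 3]
r3 m[φ7→J] = [4, 10, 5]
r3 m[φ7→P] = [9, 11, 8]
r3 m[φ8→K] = [5, 3, 3]
r3 m[φ8→H] = [4, 6, 4]
r3 m[Q→φ0] = [0, 3, 0]
r3 m[Q→φ5] = [7, 1, 5]
r3 m[N→φ3] = [3, 3, 0]
r3 m[N→φ6] = [3, 0, 3]
r3 m[J→φ0] = [5, 12, 7]
r3 m[J→φ1] = [6, 12, 10]
r3 m[J→φ2] = [7, 10, 9]
r3 m[J→φ7] = [6, 5, 13]
r3 m[K→φ4] = [7, 3, 2]
r3 m[K→φ6] = [1, 1, 4]
r3 m[K→φ8] = [6, 4, 2]
r3 m[H→φ2] = [2, 4, 1]
r3 m[H→φ4] = [3, 4, 2]
r3 m[H→φ8] = [1, 6, 3]
r3 m[P→φ1] = [3, 5, 3]
r3 m[P→φ3] = [4, 8, 2]
r3 m[P→φ7] = [1, 3, 5]
r3 m[C→φ5] = [0, 0, 0]

message @ round 3 = [6, 4, 2]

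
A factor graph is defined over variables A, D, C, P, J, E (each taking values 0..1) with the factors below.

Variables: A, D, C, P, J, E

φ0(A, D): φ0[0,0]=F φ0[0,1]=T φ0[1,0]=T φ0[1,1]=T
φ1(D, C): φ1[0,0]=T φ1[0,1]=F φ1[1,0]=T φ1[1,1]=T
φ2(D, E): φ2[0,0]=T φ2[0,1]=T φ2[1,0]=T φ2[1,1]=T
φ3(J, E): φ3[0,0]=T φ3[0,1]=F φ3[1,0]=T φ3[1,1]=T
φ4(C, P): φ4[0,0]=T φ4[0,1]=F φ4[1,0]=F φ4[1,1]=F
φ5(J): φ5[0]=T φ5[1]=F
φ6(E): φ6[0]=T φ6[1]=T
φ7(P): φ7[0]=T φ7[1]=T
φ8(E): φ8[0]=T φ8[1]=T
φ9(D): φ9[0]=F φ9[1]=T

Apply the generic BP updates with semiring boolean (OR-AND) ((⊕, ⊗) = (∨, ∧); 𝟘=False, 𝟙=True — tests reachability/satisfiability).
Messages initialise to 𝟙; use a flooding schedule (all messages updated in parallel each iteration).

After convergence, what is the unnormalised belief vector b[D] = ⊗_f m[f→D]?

init: all messages = 𝟙 over 2 values
r1 m[φ0→A] = [T, T]
r1 m[φ0→D] = [T, T]
r1 m[φ1→D] = [T, T]
r1 m[φ1→C] = [T, T]
r1 m[φ2→D] = [T, T]
r1 m[φ2→E] = [T, T]
r1 m[φ3→J] = [T, T]
r1 m[φ3→E] = [T, T]
r1 m[φ4→C] = [T, F]
r1 m[φ4→P] = [T, F]
r1 m[φ5→J] = [T, F]
r1 m[φ6→E] = [T, T]
r1 m[φ7→P] = [T, T]
r1 m[φ8→E] = [T, T]
r1 m[φ9→D] = [F, T]
r1 m[A→φ0] = [T, T]
r1 m[D→φ0] = [T, T]
r1 m[D→φ1] = [T, T]
r1 m[D→φ2] = [T, T]
r1 m[D→φ9] = [T, T]
r1 m[C→φ1] = [T, T]
r1 m[C→φ4] = [T, T]
r1 m[P→φ4] = [T, T]
r1 m[P→φ7] = [T, T]
r1 m[J→φ3] = [T, T]
r1 m[J→φ5] = [T, T]
r1 m[E→φ2] = [T, T]
r1 m[E→φ3] = [T, T]
r1 m[E→φ6] = [T, T]
r1 m[E→φ8] = [T, T]
r2 m[φ0→A] = [T, T]
r2 m[φ0→D] = [T, T]
r2 m[φ1→D] = [T, T]
r2 m[φ1→C] = [T, T]
r2 m[φ2→D] = [T, T]
r2 m[φ2→E] = [T, T]
r2 m[φ3→J] = [T, T]
r2 m[φ3→E] = [T, T]
r2 m[φ4→C] = [T, F]
r2 m[φ4→P] = [T, F]
r2 m[φ5→J] = [T, F]
r2 m[φ6→E] = [T, T]
r2 m[φ7→P] = [T, T]
r2 m[φ8→E] = [T, T]
r2 m[φ9→D] = [F, T]
r2 m[A→φ0] = [T, T]
r2 m[D→φ0] = [F, T]
r2 m[D→φ1] = [F, T]
r2 m[D→φ2] = [F, T]
r2 m[D→φ9] = [T, T]
r2 m[C→φ1] = [T, F]
r2 m[C→φ4] = [T, T]
r2 m[P→φ4] = [T, T]
r2 m[P→φ7] = [T, F]
r2 m[J→φ3] = [T, F]
r2 m[J→φ5] = [T, T]
r2 m[E→φ2] = [T, T]
r2 m[E→φ3] = [T, T]
r2 m[E→φ6] = [T, T]
r2 m[E→φ8] = [T, T]
r3 m[φ0→A] = [T, T]
r3 m[φ0→D] = [T, T]
r3 m[φ1→D] = [T, T]
r3 m[φ1→C] = [T, T]
r3 m[φ2→D] = [T, T]
r3 m[φ2→E] = [T, T]
r3 m[φ3→J] = [T, T]
r3 m[φ3→E] = [T, F]
r3 m[φ4→C] = [T, F]
r3 m[φ4→P] = [T, F]
r3 m[φ5→J] = [T, F]
r3 m[φ6→E] = [T, T]
r3 m[φ7→P] = [T, T]
r3 m[φ8→E] = [T, T]
r3 m[φ9→D] = [F, T]
r3 m[A→φ0] = [T, T]
r3 m[D→φ0] = [F, T]
r3 m[D→φ1] = [F, T]
r3 m[D→φ2] = [F, T]
r3 m[D→φ9] = [T, T]
r3 m[C→φ1] = [T, F]
r3 m[C→φ4] = [T, T]
r3 m[P→φ4] = [T, T]
r3 m[P→φ7] = [T, F]
r3 m[J→φ3] = [T, F]
r3 m[J→φ5] = [T, T]
r3 m[E→φ2] = [T, T]
r3 m[E→φ3] = [T, T]
r3 m[E→φ6] = [T, T]
r3 m[E→φ8] = [T, T]
r4 m[φ0→A] = [T, T]
r4 m[φ0→D] = [T, T]
r4 m[φ1→D] = [T, T]
r4 m[φ1→C] = [T, T]
r4 m[φ2→D] = [T, T]
r4 m[φ2→E] = [T, T]
r4 m[φ3→J] = [T, T]
r4 m[φ3→E] = [T, F]
r4 m[φ4→C] = [T, F]
r4 m[φ4→P] = [T, F]
r4 m[φ5→J] = [T, F]
r4 m[φ6→E] = [T, T]
r4 m[φ7→P] = [T, T]
r4 m[φ8→E] = [T, T]
r4 m[φ9→D] = [F, T]
r4 m[A→φ0] = [T, T]
r4 m[D→φ0] = [F, T]
r4 m[D→φ1] = [F, T]
r4 m[D→φ2] = [F, T]
r4 m[D→φ9] = [T, T]
r4 m[C→φ1] = [T, F]
r4 m[C→φ4] = [T, T]
r4 m[P→φ4] = [T, T]
r4 m[P→φ7] = [T, F]
r4 m[J→φ3] = [T, F]
r4 m[J→φ5] = [T, T]
r4 m[E→φ2] = [T, F]
r4 m[E→φ3] = [T, T]
r4 m[E→φ6] = [T, F]
r4 m[E→φ8] = [T, F]
r5 m[φ0→A] = [T, T]
r5 m[φ0→D] = [T, T]
r5 m[φ1→D] = [T, T]
r5 m[φ1→C] = [T, T]
r5 m[φ2→D] = [T, T]
r5 m[φ2→E] = [T, T]
r5 m[φ3→J] = [T, T]
r5 m[φ3→E] = [T, F]
r5 m[φ4→C] = [T, F]
r5 m[φ4→P] = [T, F]
r5 m[φ5→J] = [T, F]
r5 m[φ6→E] = [T, T]
r5 m[φ7→P] = [T, T]
r5 m[φ8→E] = [T, T]
r5 m[φ9→D] = [F, T]
r5 m[A→φ0] = [T, T]
r5 m[D→φ0] = [F, T]
r5 m[D→φ1] = [F, T]
r5 m[D→φ2] = [F, T]
r5 m[D→φ9] = [T, T]
r5 m[C→φ1] = [T, F]
r5 m[C→φ4] = [T, T]
r5 m[P→φ4] = [T, T]
r5 m[P→φ7] = [T, F]
r5 m[J→φ3] = [T, F]
r5 m[J→φ5] = [T, T]
r5 m[E→φ2] = [T, F]
r5 m[E→φ3] = [T, T]
r5 m[E→φ6] = [T, F]
r5 m[E→φ8] = [T, F]
fixed point reached at round 5
b[D] = ⊗ incoming = [F, T]

b[D] = [F, T]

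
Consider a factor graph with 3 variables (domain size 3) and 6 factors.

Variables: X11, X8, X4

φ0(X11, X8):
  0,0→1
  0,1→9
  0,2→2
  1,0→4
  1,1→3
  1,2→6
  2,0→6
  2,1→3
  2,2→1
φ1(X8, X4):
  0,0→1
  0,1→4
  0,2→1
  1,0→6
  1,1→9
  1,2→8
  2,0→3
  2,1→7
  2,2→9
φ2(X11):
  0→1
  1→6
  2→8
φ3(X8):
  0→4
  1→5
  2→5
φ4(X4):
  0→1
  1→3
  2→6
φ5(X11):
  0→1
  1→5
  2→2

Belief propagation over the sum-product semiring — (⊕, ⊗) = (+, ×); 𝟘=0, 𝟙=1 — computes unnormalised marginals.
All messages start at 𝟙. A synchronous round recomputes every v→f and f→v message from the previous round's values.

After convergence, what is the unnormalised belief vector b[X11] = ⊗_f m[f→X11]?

init: all messages = 𝟙 over 3 values
r1 m[φ0→X11] = [12, 13, 10]
r1 m[φ0→X8] = [11, 15, 9]
r1 m[φ1→X8] = [6, 23, 19]
r1 m[φ1→X4] = [10, 20, 18]
r1 m[φ2→X11] = [1, 6, 8]
r1 m[φ3→X8] = [4, 5, 5]
r1 m[φ4→X4] = [1, 3, 6]
r1 m[φ5→X11] = [1, 5, 2]
r1 m[X11→φ0] = [1, 1, 1]
r1 m[X11→φ2] = [1, 1, 1]
r1 m[X11→φ5] = [1, 1, 1]
r1 m[X8→φ0] = [1, 1, 1]
r1 m[X8→φ1] = [1, 1, 1]
r1 m[X8→φ3] = [1, 1, 1]
r1 m[X4→φ1] = [1, 1, 1]
r1 m[X4→φ4] = [1, 1, 1]
r2 m[φ0→X11] = [12, 13, 10]
r2 m[φ0→X8] = [11, 15, 9]
r2 m[φ1→X8] = [6, 23, 19]
r2 m[φ1→X4] = [10, 20, 18]
r2 m[φ2→X11] = [1, 6, 8]
r2 m[φ3→X8] = [4, 5, 5]
r2 m[φ4→X4] = [1, 3, 6]
r2 m[φ5→X11] = [1, 5, 2]
r2 m[X11→φ0] = [1, 30, 16]
r2 m[X11→φ2] = [12, 65, 20]
r2 m[X11→φ5] = [12, 78, 80]
r2 m[X8→φ0] = [24, 115, 95]
r2 m[X8→φ1] = [44, 75, 45]
r2 m[X8→φ3] = [66, 345, 171]
r2 m[X4→φ1] = [1, 3, 6]
r2 m[X4→φ4] = [10, 20, 18]
r3 m[φ0→X11] = [1249, 1011, 584]
r3 m[φ0→X8] = [217, 147, 198]
r3 m[φ1→X8] = [19, 81, 78]
r3 m[φ1→X4] = [629, 1166, 1049]
r3 m[φ2→X11] = [1, 6, 8]
r3 m[φ3→X8] = [4, 5, 5]
r3 m[φ4→X4] = [1, 3, 6]
r3 m[φ5→X11] = [1, 5, 2]
r3 m[X11→φ0] = [1, 30, 16]
r3 m[X11→φ2] = [12, 65, 20]
r3 m[X11→φ5] = [12, 78, 80]
r3 m[X8→φ0] = [24, 115, 95]
r3 m[X8→φ1] = [44, 75, 45]
r3 m[X8→φ3] = [66, 345, 171]
r3 m[X4→φ1] = [1, 3, 6]
r3 m[X4→φ4] = [10, 20, 18]
r4 m[φ0→X11] = [1249, 1011, 584]
r4 m[φ0→X8] = [217, 147, 198]
r4 m[φ1→X8] = [19, 81, 78]
r4 m[φ1→X4] = [629, 1166, 1049]
r4 m[φ2→X11] = [1, 6, 8]
r4 m[φ3→X8] = [4, 5, 5]
r4 m[φ4→X4] = [1, 3, 6]
r4 m[φ5→X11] = [1, 5, 2]
r4 m[X11→φ0] = [1, 30, 16]
r4 m[X11→φ2] = [1249, 5055, 1168]
r4 m[X11→φ5] = [1249, 6066, 4672]
r4 m[X8→φ0] = [76, 405, 390]
r4 m[X8→φ1] = [868, 735, 990]
r4 m[X8→φ3] = [4123, 11907, 15444]
r4 m[X4→φ1] = [1, 3, 6]
r4 m[X4→φ4] = [629, 1166, 1049]
r5 m[φ0→X11] = [4501, 3859, 2061]
r5 m[φ0→X8] = [217, 147, 198]
r5 m[φ1→X8] = [19, 81, 78]
r5 m[φ1→X4] = [8248, 17017, 15658]
r5 m[φ2→X11] = [1, 6, 8]
r5 m[φ3→X8] = [4, 5, 5]
r5 m[φ4→X4] = [1, 3, 6]
r5 m[φ5→X11] = [1, 5, 2]
r5 m[X11→φ0] = [1, 30, 16]
r5 m[X11→φ2] = [1249, 5055, 1168]
r5 m[X11→φ5] = [1249, 6066, 4672]
r5 m[X8→φ0] = [76, 405, 390]
r5 m[X8→φ1] = [868, 735, 990]
r5 m[X8→φ3] = [4123, 11907, 15444]
r5 m[X4→φ1] = [1, 3, 6]
r5 m[X4→φ4] = [629, 1166, 1049]
r6 m[φ0→X11] = [4501, 3859, 2061]
r6 m[φ0→X8] = [217, 147, 198]
r6 m[φ1→X8] = [19, 81, 78]
r6 m[φ1→X4] = [8248, 17017, 15658]
r6 m[φ2→X11] = [1, 6, 8]
r6 m[φ3→X8] = [4, 5, 5]
r6 m[φ4→X4] = [1, 3, 6]
r6 m[φ5→X11] = [1, 5, 2]
r6 m[X11→φ0] = [1, 30, 16]
r6 m[X11→φ2] = [4501, 19295, 4122]
r6 m[X11→φ5] = [4501, 23154, 16488]
r6 m[X8→φ0] = [76, 405, 390]
r6 m[X8→φ1] = [868, 735, 990]
r6 m[X8→φ3] = [4123, 11907, 15444]
r6 m[X4→φ1] = [1, 3, 6]
r6 m[X4→φ4] = [8248, 17017, 15658]
r7 m[φ0→X11] = [4501, 3859, 2061]
r7 m[φ0→X8] = [217, 147, 198]
r7 m[φ1→X8] = [19, 81, 78]
r7 m[φ1→X4] = [8248, 17017, 15658]
r7 m[φ2→X11] = [1, 6, 8]
r7 m[φ3→X8] = [4, 5, 5]
r7 m[φ4→X4] = [1, 3, 6]
r7 m[φ5→X11] = [1, 5, 2]
r7 m[X11→φ0] = [1, 30, 16]
r7 m[X11→φ2] = [4501, 19295, 4122]
r7 m[X11→φ5] = [4501, 23154, 16488]
r7 m[X8→φ0] = [76, 405, 390]
r7 m[X8→φ1] = [868, 735, 990]
r7 m[X8→φ3] = [4123, 11907, 15444]
r7 m[X4→φ1] = [1, 3, 6]
r7 m[X4→φ4] = [8248, 17017, 15658]
fixed point reached at round 7
b[X11] = ⊗ incoming = [4501, 115770, 32976]

b[X11] = [4501, 115770, 32976]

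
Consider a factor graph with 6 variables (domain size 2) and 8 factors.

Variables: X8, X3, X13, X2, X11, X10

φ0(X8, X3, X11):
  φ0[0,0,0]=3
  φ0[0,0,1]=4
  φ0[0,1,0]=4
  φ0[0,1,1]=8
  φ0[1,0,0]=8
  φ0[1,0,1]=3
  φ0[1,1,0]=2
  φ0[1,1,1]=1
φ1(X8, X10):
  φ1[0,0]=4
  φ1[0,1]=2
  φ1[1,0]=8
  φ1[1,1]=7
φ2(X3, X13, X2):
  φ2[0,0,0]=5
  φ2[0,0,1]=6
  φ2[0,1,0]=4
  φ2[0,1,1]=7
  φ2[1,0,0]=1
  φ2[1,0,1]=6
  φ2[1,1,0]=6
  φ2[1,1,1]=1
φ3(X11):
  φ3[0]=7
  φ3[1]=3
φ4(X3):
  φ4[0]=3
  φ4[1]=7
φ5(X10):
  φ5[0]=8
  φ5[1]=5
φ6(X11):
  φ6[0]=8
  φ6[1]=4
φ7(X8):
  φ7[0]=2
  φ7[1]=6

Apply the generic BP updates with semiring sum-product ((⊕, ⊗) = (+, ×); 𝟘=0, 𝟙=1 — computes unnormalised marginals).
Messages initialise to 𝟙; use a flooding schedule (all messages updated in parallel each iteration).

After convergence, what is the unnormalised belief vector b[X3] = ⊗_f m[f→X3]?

init: all messages = 𝟙 over 2 values
r1 m[φ0→X8] = [19, 14]
r1 m[φ0→X3] = [18, 15]
r1 m[φ0→X11] = [17, 16]
r1 m[φ1→X8] = [6, 15]
r1 m[φ1→X10] = [12, 9]
r1 m[φ2→X3] = [22, 14]
r1 m[φ2→X13] = [18, 18]
r1 m[φ2→X2] = [16, 20]
r1 m[φ3→X11] = [7, 3]
r1 m[φ4→X3] = [3, 7]
r1 m[φ5→X10] = [8, 5]
r1 m[φ6→X11] = [8, 4]
r1 m[φ7→X8] = [2, 6]
r1 m[X8→φ0] = [1, 1]
r1 m[X8→φ1] = [1, 1]
r1 m[X8→φ7] = [1, 1]
r1 m[X3→φ0] = [1, 1]
r1 m[X3→φ2] = [1, 1]
r1 m[X3→φ4] = [1, 1]
r1 m[X13→φ2] = [1, 1]
r1 m[X2→φ2] = [1, 1]
r1 m[X11→φ0] = [1, 1]
r1 m[X11→φ3] = [1, 1]
r1 m[X11→φ6] = [1, 1]
r1 m[X10→φ1] = [1, 1]
r1 m[X10→φ5] = [1, 1]
r2 m[φ0→X8] = [19, 14]
r2 m[φ0→X3] = [18, 15]
r2 m[φ0→X11] = [17, 16]
r2 m[φ1→X8] = [6, 15]
r2 m[φ1→X10] = [12, 9]
r2 m[φ2→X3] = [22, 14]
r2 m[φ2→X13] = [18, 18]
r2 m[φ2→X2] = [16, 20]
r2 m[φ3→X11] = [7, 3]
r2 m[φ4→X3] = [3, 7]
r2 m[φ5→X10] = [8, 5]
r2 m[φ6→X11] = [8, 4]
r2 m[φ7→X8] = [2, 6]
r2 m[X8→φ0] = [12, 90]
r2 m[X8→φ1] = [38, 84]
r2 m[X8→φ7] = [114, 210]
r2 m[X3→φ0] = [66, 98]
r2 m[X3→φ2] = [54, 105]
r2 m[X3→φ4] = [396, 210]
r2 m[X13→φ2] = [1, 1]
r2 m[X2→φ2] = [1, 1]
r2 m[X11→φ0] = [56, 12]
r2 m[X11→φ3] = [136, 64]
r2 m[X11→φ6] = [119, 48]
r2 m[X10→φ1] = [8, 5]
r2 m[X10→φ5] = [12, 9]
r3 m[φ0→X8] = [45616, 44096]
r3 m[φ0→X3] = [46152, 15000]
r3 m[φ0→X11] = [72240, 39216]
r3 m[φ1→X8] = [42, 99]
r3 m[φ1→X10] = [824, 664]
r3 m[φ2→X3] = [22, 14]
r3 m[φ2→X13] = [1329, 1329]
r3 m[φ2→X2] = [1221, 1437]
r3 m[φ3→X11] = [7, 3]
r3 m[φ4→X3] = [3, 7]
r3 m[φ5→X10] = [8, 5]
r3 m[φ6→X11] = [8, 4]
r3 m[φ7→X8] = [2, 6]
r3 m[X8→φ0] = [12, 90]
r3 m[X8→φ1] = [38, 84]
r3 m[X8→φ7] = [114, 210]
r3 m[X3→φ0] = [66, 98]
r3 m[X3→φ2] = [54, 105]
r3 m[X3→φ4] = [396, 210]
r3 m[X13→φ2] = [1, 1]
r3 m[X2→φ2] = [1, 1]
r3 m[X11→φ0] = [56, 12]
r3 m[X11→φ3] = [136, 64]
r3 m[X11→φ6] = [119, 48]
r3 m[X10→φ1] = [8, 5]
r3 m[X10→φ5] = [12, 9]
r4 m[φ0→X8] = [45616, 44096]
r4 m[φ0→X3] = [46152, 15000]
r4 m[φ0→X11] = [72240, 39216]
r4 m[φ1→X8] = [42, 99]
r4 m[φ1→X10] = [824, 664]
r4 m[φ2→X3] = [22, 14]
r4 m[φ2→X13] = [1329, 1329]
r4 m[φ2→X2] = [1221, 1437]
r4 m[φ3→X11] = [7, 3]
r4 m[φ4→X3] = [3, 7]
r4 m[φ5→X10] = [8, 5]
r4 m[φ6→X11] = [8, 4]
r4 m[φ7→X8] = [2, 6]
r4 m[X8→φ0] = [84, 594]
r4 m[X8→φ1] = [91232, 264576]
r4 m[X8→φ7] = [1915872, 4365504]
r4 m[X3→φ0] = [66, 98]
r4 m[X3→φ2] = [138456, 105000]
r4 m[X3→φ4] = [1015344, 210000]
r4 m[X13→φ2] = [1, 1]
r4 m[X2→φ2] = [1, 1]
r4 m[X11→φ0] = [56, 12]
r4 m[X11→φ3] = [577920, 156864]
r4 m[X11→φ6] = [505680, 117648]
r4 m[X10→φ1] = [8, 5]
r4 m[X10→φ5] = [824, 664]
r5 m[φ0→X8] = [45616, 44096]
r5 m[φ0→X3] = [305640, 100536]
r5 m[φ0→X11] = [479616, 263856]
r5 m[φ1→X8] = [42, 99]
r5 m[φ1→X10] = [2481536, 2034496]
r5 m[φ2→X3] = [22, 14]
r5 m[φ2→X13] = [2258016, 2258016]
r5 m[φ2→X2] = [1981104, 2534928]
r5 m[φ3→X11] = [7, 3]
r5 m[φ4→X3] = [3, 7]
r5 m[φ5→X10] = [8, 5]
r5 m[φ6→X11] = [8, 4]
r5 m[φ7→X8] = [2, 6]
r5 m[X8→φ0] = [84, 594]
r5 m[X8→φ1] = [91232, 264576]
r5 m[X8→φ7] = [1915872, 4365504]
r5 m[X3→φ0] = [66, 98]
r5 m[X3→φ2] = [138456, 105000]
r5 m[X3→φ4] = [1015344, 210000]
r5 m[X13→φ2] = [1, 1]
r5 m[X2→φ2] = [1, 1]
r5 m[X11→φ0] = [56, 12]
r5 m[X11→φ3] = [577920, 156864]
r5 m[X11→φ6] = [505680, 117648]
r5 m[X10→φ1] = [8, 5]
r5 m[X10→φ5] = [824, 664]
r6 m[φ0→X8] = [45616, 44096]
r6 m[φ0→X3] = [305640, 100536]
r6 m[φ0→X11] = [479616, 263856]
r6 m[φ1→X8] = [42, 99]
r6 m[φ1→X10] = [2481536, 2034496]
r6 m[φ2→X3] = [22, 14]
r6 m[φ2→X13] = [2258016, 2258016]
r6 m[φ2→X2] = [1981104, 2534928]
r6 m[φ3→X11] = [7, 3]
r6 m[φ4→X3] = [3, 7]
r6 m[φ5→X10] = [8, 5]
r6 m[φ6→X11] = [8, 4]
r6 m[φ7→X8] = [2, 6]
r6 m[X8→φ0] = [84, 594]
r6 m[X8→φ1] = [91232, 264576]
r6 m[X8→φ7] = [1915872, 4365504]
r6 m[X3→φ0] = [66, 98]
r6 m[X3→φ2] = [916920, 703752]
r6 m[X3→φ4] = [6724080, 1407504]
r6 m[X13→φ2] = [1, 1]
r6 m[X2→φ2] = [1, 1]
r6 m[X11→φ0] = [56, 12]
r6 m[X11→φ3] = [3836928, 1055424]
r6 m[X11→φ6] = [3357312, 791568]
r6 m[X10→φ1] = [8, 5]
r6 m[X10→φ5] = [2481536, 2034496]
r7 m[φ0→X8] = [45616, 44096]
r7 m[φ0→X3] = [305640, 100536]
r7 m[φ0→X11] = [479616, 263856]
r7 m[φ1→X8] = [42, 99]
r7 m[φ1→X10] = [2481536, 2034496]
r7 m[φ2→X3] = [22, 14]
r7 m[φ2→X13] = [15012384, 15012384]
r7 m[φ2→X2] = [13178544, 16846224]
r7 m[φ3→X11] = [7, 3]
r7 m[φ4→X3] = [3, 7]
r7 m[φ5→X10] = [8, 5]
r7 m[φ6→X11] = [8, 4]
r7 m[φ7→X8] = [2, 6]
r7 m[X8→φ0] = [84, 594]
r7 m[X8→φ1] = [91232, 264576]
r7 m[X8→φ7] = [1915872, 4365504]
r7 m[X3→φ0] = [66, 98]
r7 m[X3→φ2] = [916920, 703752]
r7 m[X3→φ4] = [6724080, 1407504]
r7 m[X13→φ2] = [1, 1]
r7 m[X2→φ2] = [1, 1]
r7 m[X11→φ0] = [56, 12]
r7 m[X11→φ3] = [3836928, 1055424]
r7 m[X11→φ6] = [3357312, 791568]
r7 m[X10→φ1] = [8, 5]
r7 m[X10→φ5] = [2481536, 2034496]
r8 m[φ0→X8] = [45616, 44096]
r8 m[φ0→X3] = [305640, 100536]
r8 m[φ0→X11] = [479616, 263856]
r8 m[φ1→X8] = [42, 99]
r8 m[φ1→X10] = [2481536, 2034496]
r8 m[φ2→X3] = [22, 14]
r8 m[φ2→X13] = [15012384, 15012384]
r8 m[φ2→X2] = [13178544, 16846224]
r8 m[φ3→X11] = [7, 3]
r8 m[φ4→X3] = [3, 7]
r8 m[φ5→X10] = [8, 5]
r8 m[φ6→X11] = [8, 4]
r8 m[φ7→X8] = [2, 6]
r8 m[X8→φ0] = [84, 594]
r8 m[X8→φ1] = [91232, 264576]
r8 m[X8→φ7] = [1915872, 4365504]
r8 m[X3→φ0] = [66, 98]
r8 m[X3→φ2] = [916920, 703752]
r8 m[X3→φ4] = [6724080, 1407504]
r8 m[X13→φ2] = [1, 1]
r8 m[X2→φ2] = [1, 1]
r8 m[X11→φ0] = [56, 12]
r8 m[X11→φ3] = [3836928, 1055424]
r8 m[X11→φ6] = [3357312, 791568]
r8 m[X10→φ1] = [8, 5]
r8 m[X10→φ5] = [2481536, 2034496]
fixed point reached at round 8
b[X3] = ⊗ incoming = [20172240, 9852528]

b[X3] = [20172240, 9852528]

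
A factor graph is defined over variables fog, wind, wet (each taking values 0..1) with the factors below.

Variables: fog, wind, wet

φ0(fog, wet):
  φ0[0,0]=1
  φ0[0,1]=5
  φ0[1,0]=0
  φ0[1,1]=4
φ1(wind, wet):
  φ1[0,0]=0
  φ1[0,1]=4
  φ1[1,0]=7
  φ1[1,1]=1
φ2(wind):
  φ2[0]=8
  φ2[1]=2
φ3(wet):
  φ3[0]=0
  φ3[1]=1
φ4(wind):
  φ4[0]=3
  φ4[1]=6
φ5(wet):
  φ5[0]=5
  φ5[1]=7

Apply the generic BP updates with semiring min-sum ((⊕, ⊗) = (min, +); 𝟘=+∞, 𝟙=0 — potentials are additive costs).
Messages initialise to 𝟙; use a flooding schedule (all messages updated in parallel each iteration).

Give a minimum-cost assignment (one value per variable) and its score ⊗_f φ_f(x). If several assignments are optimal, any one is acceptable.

init: all messages = 𝟙 over 2 values
r1 m[φ0→fog] = [1, 0]
r1 m[φ0→wet] = [0, 4]
r1 m[φ1→wind] = [0, 1]
r1 m[φ1→wet] = [0, 1]
r1 m[φ2→wind] = [8, 2]
r1 m[φ3→wet] = [0, 1]
r1 m[φ4→wind] = [3, 6]
r1 m[φ5→wet] = [5, 7]
r1 m[fog→φ0] = [0, 0]
r1 m[wind→φ1] = [0, 0]
r1 m[wind→φ2] = [0, 0]
r1 m[wind→φ4] = [0, 0]
r1 m[wet→φ0] = [0, 0]
r1 m[wet→φ1] = [0, 0]
r1 m[wet→φ3] = [0, 0]
r1 m[wet→φ5] = [0, 0]
r2 m[φ0→fog] = [1, 0]
r2 m[φ0→wet] = [0, 4]
r2 m[φ1→wind] = [0, 1]
r2 m[φ1→wet] = [0, 1]
r2 m[φ2→wind] = [8, 2]
r2 m[φ3→wet] = [0, 1]
r2 m[φ4→wind] = [3, 6]
r2 m[φ5→wet] = [5, 7]
r2 m[fog→φ0] = [0, 0]
r2 m[wind→φ1] = [11, 8]
r2 m[wind→φ2] = [3, 7]
r2 m[wind→φ4] = [8, 3]
r2 m[wet→φ0] = [5, 9]
r2 m[wet→φ1] = [5, 12]
r2 m[wet→φ3] = [5, 12]
r2 m[wet→φ5] = [0, 6]
r3 m[φ0→fog] = [6, 5]
r3 m[φ0→wet] = [0, 4]
r3 m[φ1→wind] = [5, 12]
r3 m[φ1→wet] = [11, 9]
r3 m[φ2→wind] = [8, 2]
r3 m[φ3→wet] = [0, 1]
r3 m[φ4→wind] = [3, 6]
r3 m[φ5→wet] = [5, 7]
r3 m[fog→φ0] = [0, 0]
r3 m[wind→φ1] = [11, 8]
r3 m[wind→φ2] = [3, 7]
r3 m[wind→φ4] = [8, 3]
r3 m[wet→φ0] = [5, 9]
r3 m[wet→φ1] = [5, 12]
r3 m[wet→φ3] = [5, 12]
r3 m[wet→φ5] = [0, 6]
r4 m[φ0→fog] = [6, 5]
r4 m[φ0→wet] = [0, 4]
r4 m[φ1→wind] = [5, 12]
r4 m[φ1→wet] = [11, 9]
r4 m[φ2→wind] = [8, 2]
r4 m[φ3→wet] = [0, 1]
r4 m[φ4→wind] = [3, 6]
r4 m[φ5→wet] = [5, 7]
r4 m[fog→φ0] = [0, 0]
r4 m[wind→φ1] = [11, 8]
r4 m[wind→φ2] = [8, 18]
r4 m[wind→φ4] = [13, 14]
r4 m[wet→φ0] = [16, 17]
r4 m[wet→φ1] = [5, 12]
r4 m[wet→φ3] = [16, 20]
r4 m[wet→φ5] = [11, 14]
r5 m[φ0→fog] = [17, 16]
r5 m[φ0→wet] = [0, 4]
r5 m[φ1→wind] = [5, 12]
r5 m[φ1→wet] = [11, 9]
r5 m[φ2→wind] = [8, 2]
r5 m[φ3→wet] = [0, 1]
r5 m[φ4→wind] = [3, 6]
r5 m[φ5→wet] = [5, 7]
r5 m[fog→φ0] = [0, 0]
r5 m[wind→φ1] = [11, 8]
r5 m[wind→φ2] = [8, 18]
r5 m[wind→φ4] = [13, 14]
r5 m[wet→φ0] = [16, 17]
r5 m[wet→φ1] = [5, 12]
r5 m[wet→φ3] = [16, 20]
r5 m[wet→φ5] = [11, 14]
r6 m[φ0→fog] = [17, 16]
r6 m[φ0→wet] = [0, 4]
r6 m[φ1→wind] = [5, 12]
r6 m[φ1→wet] = [11, 9]
r6 m[φ2→wind] = [8, 2]
r6 m[φ3→wet] = [0, 1]
r6 m[φ4→wind] = [3, 6]
r6 m[φ5→wet] = [5, 7]
r6 m[fog→φ0] = [0, 0]
r6 m[wind→φ1] = [11, 8]
r6 m[wind→φ2] = [8, 18]
r6 m[wind→φ4] = [13, 14]
r6 m[wet→φ0] = [16, 17]
r6 m[wet→φ1] = [5, 12]
r6 m[wet→φ3] = [16, 20]
r6 m[wet→φ5] = [11, 14]
fixed point reached at round 6
traceback from fog: (fog=1, wind=0, wet=0), score=16

assignment: (fog=1, wind=0, wet=0); score = 16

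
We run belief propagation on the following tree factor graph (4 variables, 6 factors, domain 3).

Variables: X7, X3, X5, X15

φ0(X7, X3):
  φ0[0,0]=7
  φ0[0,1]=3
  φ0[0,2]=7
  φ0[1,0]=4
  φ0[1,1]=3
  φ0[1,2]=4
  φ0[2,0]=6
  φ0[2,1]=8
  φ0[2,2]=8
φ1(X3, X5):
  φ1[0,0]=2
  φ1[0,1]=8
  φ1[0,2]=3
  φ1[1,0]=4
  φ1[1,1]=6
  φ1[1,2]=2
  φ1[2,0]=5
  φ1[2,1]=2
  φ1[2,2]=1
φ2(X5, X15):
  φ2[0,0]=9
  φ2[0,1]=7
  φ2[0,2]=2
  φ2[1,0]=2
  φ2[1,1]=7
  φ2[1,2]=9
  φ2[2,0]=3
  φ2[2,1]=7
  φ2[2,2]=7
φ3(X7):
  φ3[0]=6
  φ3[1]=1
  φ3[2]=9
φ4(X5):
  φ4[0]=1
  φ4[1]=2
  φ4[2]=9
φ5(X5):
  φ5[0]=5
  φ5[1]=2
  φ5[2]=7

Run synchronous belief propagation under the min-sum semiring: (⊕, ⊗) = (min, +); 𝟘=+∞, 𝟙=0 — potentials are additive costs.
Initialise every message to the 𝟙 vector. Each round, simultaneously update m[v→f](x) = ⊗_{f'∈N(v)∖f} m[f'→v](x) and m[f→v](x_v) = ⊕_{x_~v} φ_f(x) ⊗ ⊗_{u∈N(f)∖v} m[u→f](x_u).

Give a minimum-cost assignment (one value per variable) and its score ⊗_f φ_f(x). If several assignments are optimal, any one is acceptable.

assignment: (X7=1, X3=2, X5=1, X15=0); score = 13

init: all messages = 𝟙 over 3 values
r1 m[φ0→X7] = [3, 3, 6]
r1 m[φ0→X3] = [4, 3, 4]
r1 m[φ1→X3] = [2, 2, 1]
r1 m[φ1→X5] = [2, 2, 1]
r1 m[φ2→X5] = [2, 2, 3]
r1 m[φ2→X15] = [2, 7, 2]
r1 m[φ3→X7] = [6, 1, 9]
r1 m[φ4→X5] = [1, 2, 9]
r1 m[φ5→X5] = [5, 2, 7]
r1 m[X7→φ0] = [0, 0, 0]
r1 m[X7→φ3] = [0, 0, 0]
r1 m[X3→φ0] = [0, 0, 0]
r1 m[X3→φ1] = [0, 0, 0]
r1 m[X5→φ1] = [0, 0, 0]
r1 m[X5→φ2] = [0, 0, 0]
r1 m[X5→φ4] = [0, 0, 0]
r1 m[X5→φ5] = [0, 0, 0]
r1 m[X15→φ2] = [0, 0, 0]
r2 m[φ0→X7] = [3, 3, 6]
r2 m[φ0→X3] = [4, 3, 4]
r2 m[φ1→X3] = [2, 2, 1]
r2 m[φ1→X5] = [2, 2, 1]
r2 m[φ2→X5] = [2, 2, 3]
r2 m[φ2→X15] = [2, 7, 2]
r2 m[φ3→X7] = [6, 1, 9]
r2 m[φ4→X5] = [1, 2, 9]
r2 m[φ5→X5] = [5, 2, 7]
r2 m[X7→φ0] = [6, 1, 9]
r2 m[X7→φ3] = [3, 3, 6]
r2 m[X3→φ0] = [2, 2, 1]
r2 m[X3→φ1] = [4, 3, 4]
r2 m[X5→φ1] = [8, 6, 19]
r2 m[X5→φ2] = [8, 6, 17]
r2 m[X5→φ4] = [9, 6, 11]
r2 m[X5→φ5] = [5, 6, 13]
r2 m[X15→φ2] = [0, 0, 0]
r3 m[φ0→X7] = [5, 5, 8]
r3 m[φ0→X3] = [5, 4, 5]
r3 m[φ1→X3] = [10, 12, 8]
r3 m[φ1→X5] = [6, 6, 5]
r3 m[φ2→X5] = [2, 2, 3]
r3 m[φ2→X15] = [8, 13, 10]
r3 m[φ3→X7] = [6, 1, 9]
r3 m[φ4→X5] = [1, 2, 9]
r3 m[φ5→X5] = [5, 2, 7]
r3 m[X7→φ0] = [6, 1, 9]
r3 m[X7→φ3] = [3, 3, 6]
r3 m[X3→φ0] = [2, 2, 1]
r3 m[X3→φ1] = [4, 3, 4]
r3 m[X5→φ1] = [8, 6, 19]
r3 m[X5→φ2] = [8, 6, 17]
r3 m[X5→φ4] = [9, 6, 11]
r3 m[X5→φ5] = [5, 6, 13]
r3 m[X15→φ2] = [0, 0, 0]
r4 m[φ0→X7] = [5, 5, 8]
r4 m[φ0→X3] = [5, 4, 5]
r4 m[φ1→X3] = [10, 12, 8]
r4 m[φ1→X5] = [6, 6, 5]
r4 m[φ2→X5] = [2, 2, 3]
r4 m[φ2→X15] = [8, 13, 10]
r4 m[φ3→X7] = [6, 1, 9]
r4 m[φ4→X5] = [1, 2, 9]
r4 m[φ5→X5] = [5, 2, 7]
r4 m[X7→φ0] = [6, 1, 9]
r4 m[X7→φ3] = [5, 5, 8]
r4 m[X3→φ0] = [10, 12, 8]
r4 m[X3→φ1] = [5, 4, 5]
r4 m[X5→φ1] = [8, 6, 19]
r4 m[X5→φ2] = [12, 10, 21]
r4 m[X5→φ4] = [13, 10, 15]
r4 m[X5→φ5] = [9, 10, 17]
r4 m[X15→φ2] = [0, 0, 0]
r5 m[φ0→X7] = [15, 12, 16]
r5 m[φ0→X3] = [5, 4, 5]
r5 m[φ1→X3] = [10, 12, 8]
r5 m[φ1→X5] = [7, 7, 6]
r5 m[φ2→X5] = [2, 2, 3]
r5 m[φ2→X15] = [12, 17, 14]
r5 m[φ3→X7] = [6, 1, 9]
r5 m[φ4→X5] = [1, 2, 9]
r5 m[φ5→X5] = [5, 2, 7]
r5 m[X7→φ0] = [6, 1, 9]
r5 m[X7→φ3] = [5, 5, 8]
r5 m[X3→φ0] = [10, 12, 8]
r5 m[X3→φ1] = [5, 4, 5]
r5 m[X5→φ1] = [8, 6, 19]
r5 m[X5→φ2] = [12, 10, 21]
r5 m[X5→φ4] = [13, 10, 15]
r5 m[X5→φ5] = [9, 10, 17]
r5 m[X15→φ2] = [0, 0, 0]
r6 m[φ0→X7] = [15, 12, 16]
r6 m[φ0→X3] = [5, 4, 5]
r6 m[φ1→X3] = [10, 12, 8]
r6 m[φ1→X5] = [7, 7, 6]
r6 m[φ2→X5] = [2, 2, 3]
r6 m[φ2→X15] = [12, 17, 14]
r6 m[φ3→X7] = [6, 1, 9]
r6 m[φ4→X5] = [1, 2, 9]
r6 m[φ5→X5] = [5, 2, 7]
r6 m[X7→φ0] = [6, 1, 9]
r6 m[X7→φ3] = [15, 12, 16]
r6 m[X3→φ0] = [10, 12, 8]
r6 m[X3→φ1] = [5, 4, 5]
r6 m[X5→φ1] = [8, 6, 19]
r6 m[X5→φ2] = [13, 11, 22]
r6 m[X5→φ4] = [14, 11, 16]
r6 m[X5→φ5] = [10, 11, 18]
r6 m[X15→φ2] = [0, 0, 0]
r7 m[φ0→X7] = [15, 12, 16]
r7 m[φ0→X3] = [5, 4, 5]
r7 m[φ1→X3] = [10, 12, 8]
r7 m[φ1→X5] = [7, 7, 6]
r7 m[φ2→X5] = [2, 2, 3]
r7 m[φ2→X15] = [13, 18, 15]
r7 m[φ3→X7] = [6, 1, 9]
r7 m[φ4→X5] = [1, 2, 9]
r7 m[φ5→X5] = [5, 2, 7]
r7 m[X7→φ0] = [6, 1, 9]
r7 m[X7→φ3] = [15, 12, 16]
r7 m[X3→φ0] = [10, 12, 8]
r7 m[X3→φ1] = [5, 4, 5]
r7 m[X5→φ1] = [8, 6, 19]
r7 m[X5→φ2] = [13, 11, 22]
r7 m[X5→φ4] = [14, 11, 16]
r7 m[X5→φ5] = [10, 11, 18]
r7 m[X15→φ2] = [0, 0, 0]
r8 m[φ0→X7] = [15, 12, 16]
r8 m[φ0→X3] = [5, 4, 5]
r8 m[φ1→X3] = [10, 12, 8]
r8 m[φ1→X5] = [7, 7, 6]
r8 m[φ2→X5] = [2, 2, 3]
r8 m[φ2→X15] = [13, 18, 15]
r8 m[φ3→X7] = [6, 1, 9]
r8 m[φ4→X5] = [1, 2, 9]
r8 m[φ5→X5] = [5, 2, 7]
r8 m[X7→φ0] = [6, 1, 9]
r8 m[X7→φ3] = [15, 12, 16]
r8 m[X3→φ0] = [10, 12, 8]
r8 m[X3→φ1] = [5, 4, 5]
r8 m[X5→φ1] = [8, 6, 19]
r8 m[X5→φ2] = [13, 11, 22]
r8 m[X5→φ4] = [14, 11, 16]
r8 m[X5→φ5] = [10, 11, 18]
r8 m[X15→φ2] = [0, 0, 0]
fixed point reached at round 8
traceback from X7: (X7=1, X3=2, X5=1, X15=0), score=13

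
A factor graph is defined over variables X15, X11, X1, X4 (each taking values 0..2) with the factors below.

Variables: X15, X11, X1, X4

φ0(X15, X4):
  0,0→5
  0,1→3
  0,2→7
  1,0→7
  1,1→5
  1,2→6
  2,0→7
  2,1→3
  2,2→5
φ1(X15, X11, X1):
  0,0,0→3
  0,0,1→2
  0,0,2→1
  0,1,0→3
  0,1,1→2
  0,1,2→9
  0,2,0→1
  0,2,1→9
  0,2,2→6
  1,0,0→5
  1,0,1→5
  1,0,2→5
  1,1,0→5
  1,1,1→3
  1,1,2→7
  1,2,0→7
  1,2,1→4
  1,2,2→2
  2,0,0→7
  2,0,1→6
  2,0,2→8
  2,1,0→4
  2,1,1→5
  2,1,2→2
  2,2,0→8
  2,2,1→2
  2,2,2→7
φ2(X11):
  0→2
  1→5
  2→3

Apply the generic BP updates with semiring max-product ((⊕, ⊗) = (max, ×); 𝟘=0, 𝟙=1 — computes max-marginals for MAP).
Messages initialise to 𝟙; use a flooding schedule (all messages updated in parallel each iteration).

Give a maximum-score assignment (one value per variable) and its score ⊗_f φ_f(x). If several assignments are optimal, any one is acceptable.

init: all messages = 𝟙 over 3 values
r1 m[φ0→X15] = [7, 7, 7]
r1 m[φ0→X4] = [7, 5, 7]
r1 m[φ1→X15] = [9, 7, 8]
r1 m[φ1→X11] = [8, 9, 9]
r1 m[φ1→X1] = [8, 9, 9]
r1 m[φ2→X11] = [2, 5, 3]
r1 m[X15→φ0] = [1, 1, 1]
r1 m[X15→φ1] = [1, 1, 1]
r1 m[X11→φ1] = [1, 1, 1]
r1 m[X11→φ2] = [1, 1, 1]
r1 m[X1→φ1] = [1, 1, 1]
r1 m[X4→φ0] = [1, 1, 1]
r2 m[φ0→X15] = [7, 7, 7]
r2 m[φ0→X4] = [7, 5, 7]
r2 m[φ1→X15] = [9, 7, 8]
r2 m[φ1→X11] = [8, 9, 9]
r2 m[φ1→X1] = [8, 9, 9]
r2 m[φ2→X11] = [2, 5, 3]
r2 m[X15→φ0] = [9, 7, 8]
r2 m[X15→φ1] = [7, 7, 7]
r2 m[X11→φ1] = [2, 5, 3]
r2 m[X11→φ2] = [8, 9, 9]
r2 m[X1→φ1] = [1, 1, 1]
r2 m[X4→φ0] = [1, 1, 1]
r3 m[φ0→X15] = [7, 7, 7]
r3 m[φ0→X4] = [56, 35, 63]
r3 m[φ1→X15] = [45, 35, 25]
r3 m[φ1→X11] = [56, 63, 63]
r3 m[φ1→X1] = [175, 189, 315]
r3 m[φ2→X11] = [2, 5, 3]
r3 m[X15→φ0] = [9, 7, 8]
r3 m[X15→φ1] = [7, 7, 7]
r3 m[X11→φ1] = [2, 5, 3]
r3 m[X11→φ2] = [8, 9, 9]
r3 m[X1→φ1] = [1, 1, 1]
r3 m[X4→φ0] = [1, 1, 1]
r4 m[φ0→X15] = [7, 7, 7]
r4 m[φ0→X4] = [56, 35, 63]
r4 m[φ1→X15] = [45, 35, 25]
r4 m[φ1→X11] = [56, 63, 63]
r4 m[φ1→X1] = [175, 189, 315]
r4 m[φ2→X11] = [2, 5, 3]
r4 m[X15→φ0] = [45, 35, 25]
r4 m[X15→φ1] = [7, 7, 7]
r4 m[X11→φ1] = [2, 5, 3]
r4 m[X11→φ2] = [56, 63, 63]
r4 m[X1→φ1] = [1, 1, 1]
r4 m[X4→φ0] = [1, 1, 1]
r5 m[φ0→X15] = [7, 7, 7]
r5 m[φ0→X4] = [245, 175, 315]
r5 m[φ1→X15] = [45, 35, 25]
r5 m[φ1→X11] = [56, 63, 63]
r5 m[φ1→X1] = [175, 189, 315]
r5 m[φ2→X11] = [2, 5, 3]
r5 m[X15→φ0] = [45, 35, 25]
r5 m[X15→φ1] = [7, 7, 7]
r5 m[X11→φ1] = [2, 5, 3]
r5 m[X11→φ2] = [56, 63, 63]
r5 m[X1→φ1] = [1, 1, 1]
r5 m[X4→φ0] = [1, 1, 1]
r6 m[φ0→X15] = [7, 7, 7]
r6 m[φ0→X4] = [245, 175, 315]
r6 m[φ1→X15] = [45, 35, 25]
r6 m[φ1→X11] = [56, 63, 63]
r6 m[φ1→X1] = [175, 189, 315]
r6 m[φ2→X11] = [2, 5, 3]
r6 m[X15→φ0] = [45, 35, 25]
r6 m[X15→φ1] = [7, 7, 7]
r6 m[X11→φ1] = [2, 5, 3]
r6 m[X11→φ2] = [56, 63, 63]
r6 m[X1→φ1] = [1, 1, 1]
r6 m[X4→φ0] = [1, 1, 1]
fixed point reached at round 6
traceback from X15: (X15=0, X11=1, X1=2, X4=2), score=315

assignment: (X15=0, X11=1, X1=2, X4=2); score = 315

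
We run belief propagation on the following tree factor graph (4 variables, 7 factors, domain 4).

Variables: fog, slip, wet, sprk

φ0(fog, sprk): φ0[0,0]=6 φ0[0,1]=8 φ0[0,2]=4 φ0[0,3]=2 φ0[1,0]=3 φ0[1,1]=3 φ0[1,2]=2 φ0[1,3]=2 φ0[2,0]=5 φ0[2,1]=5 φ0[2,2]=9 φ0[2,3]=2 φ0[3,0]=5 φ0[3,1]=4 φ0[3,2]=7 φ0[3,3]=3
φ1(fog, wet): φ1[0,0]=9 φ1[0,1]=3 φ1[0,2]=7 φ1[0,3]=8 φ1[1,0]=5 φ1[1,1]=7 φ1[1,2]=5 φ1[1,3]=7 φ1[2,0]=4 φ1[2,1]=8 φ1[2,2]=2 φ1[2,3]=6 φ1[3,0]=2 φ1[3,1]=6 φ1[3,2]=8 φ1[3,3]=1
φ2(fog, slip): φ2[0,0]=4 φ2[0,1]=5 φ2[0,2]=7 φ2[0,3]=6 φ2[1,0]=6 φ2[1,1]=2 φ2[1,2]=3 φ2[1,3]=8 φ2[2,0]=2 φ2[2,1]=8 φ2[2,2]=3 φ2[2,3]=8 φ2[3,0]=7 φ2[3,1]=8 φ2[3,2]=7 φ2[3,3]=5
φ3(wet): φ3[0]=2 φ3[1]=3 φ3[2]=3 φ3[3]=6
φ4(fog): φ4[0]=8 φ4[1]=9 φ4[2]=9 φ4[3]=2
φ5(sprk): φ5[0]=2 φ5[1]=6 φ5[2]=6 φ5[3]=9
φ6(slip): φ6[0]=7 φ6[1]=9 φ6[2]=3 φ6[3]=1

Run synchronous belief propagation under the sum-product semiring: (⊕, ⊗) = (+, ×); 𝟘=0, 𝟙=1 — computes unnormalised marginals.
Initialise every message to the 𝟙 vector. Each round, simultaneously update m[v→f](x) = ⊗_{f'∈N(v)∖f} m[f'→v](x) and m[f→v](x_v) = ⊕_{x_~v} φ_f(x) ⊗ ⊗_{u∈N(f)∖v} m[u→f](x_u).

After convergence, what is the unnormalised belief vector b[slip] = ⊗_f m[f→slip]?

init: all messages = 𝟙 over 4 values
r1 m[φ0→fog] = [20, 10, 21, 19]
r1 m[φ0→sprk] = [19, 20, 22, 9]
r1 m[φ1→fog] = [27, 24, 20, 17]
r1 m[φ1→wet] = [20, 24, 22, 22]
r1 m[φ2→fog] = [22, 19, 21, 27]
r1 m[φ2→slip] = [19, 23, 20, 27]
r1 m[φ3→wet] = [2, 3, 3, 6]
r1 m[φ4→fog] = [8, 9, 9, 2]
r1 m[φ5→sprk] = [2, 6, 6, 9]
r1 m[φ6→slip] = [7, 9, 3, 1]
r1 m[fog→φ0] = [1, 1, 1, 1]
r1 m[fog→φ1] = [1, 1, 1, 1]
r1 m[fog→φ2] = [1, 1, 1, 1]
r1 m[fog→φ4] = [1, 1, 1, 1]
r1 m[slip→φ2] = [1, 1, 1, 1]
r1 m[slip→φ6] = [1, 1, 1, 1]
r1 m[wet→φ1] = [1, 1, 1, 1]
r1 m[wet→φ3] = [1, 1, 1, 1]
r1 m[sprk→φ0] = [1, 1, 1, 1]
r1 m[sprk→φ5] = [1, 1, 1, 1]
r2 m[φ0→fog] = [20, 10, 21, 19]
r2 m[φ0→sprk] = [19, 20, 22, 9]
r2 m[φ1→fog] = [27, 24, 20, 17]
r2 m[φ1→wet] = [20, 24, 22, 22]
r2 m[φ2→fog] = [22, 19, 21, 27]
r2 m[φ2→slip] = [19, 23, 20, 27]
r2 m[φ3→wet] = [2, 3, 3, 6]
r2 m[φ4→fog] = [8, 9, 9, 2]
r2 m[φ5→sprk] = [2, 6, 6, 9]
r2 m[φ6→slip] = [7, 9, 3, 1]
r2 m[fog→φ0] = [4752, 4104, 3780, 918]
r2 m[fog→φ1] = [3520, 1710, 3969, 1026]
r2 m[fog→φ2] = [4320, 2160, 3780, 646]
r2 m[fog→φ4] = [11880, 4560, 8820, 8721]
r2 m[slip→φ2] = [7, 9, 3, 1]
r2 m[slip→φ6] = [19, 23, 20, 27]
r2 m[wet→φ1] = [2, 3, 3, 6]
r2 m[wet→φ3] = [20, 24, 22, 22]
r2 m[sprk→φ0] = [2, 6, 6, 9]
r2 m[sprk→φ5] = [19, 20, 22, 9]
r3 m[φ0→fog] = [102, 54, 112, 103]
r3 m[φ0→sprk] = [64314, 72900, 67662, 28026]
r3 m[φ1→fog] = [96, 88, 74, 52]
r3 m[φ1→wet] = [58158, 60438, 49336, 64970]
r3 m[φ2→fog] = [100, 77, 103, 147]
r3 m[φ2→slip] = [42322, 61328, 52582, 76670]
r3 m[φ3→wet] = [2, 3, 3, 6]
r3 m[φ4→fog] = [8, 9, 9, 2]
r3 m[φ5→sprk] = [2, 6, 6, 9]
r3 m[φ6→slip] = [7, 9, 3, 1]
r3 m[fog→φ0] = [4752, 4104, 3780, 918]
r3 m[fog→φ1] = [3520, 1710, 3969, 1026]
r3 m[fog→φ2] = [4320, 2160, 3780, 646]
r3 m[fog→φ4] = [11880, 4560, 8820, 8721]
r3 m[slip→φ2] = [7, 9, 3, 1]
r3 m[slip→φ6] = [19, 23, 20, 27]
r3 m[wet→φ1] = [2, 3, 3, 6]
r3 m[wet→φ3] = [20, 24, 22, 22]
r3 m[sprk→φ0] = [2, 6, 6, 9]
r3 m[sprk→φ5] = [19, 20, 22, 9]
r4 m[φ0→fog] = [102, 54, 112, 103]
r4 m[φ0→sprk] = [64314, 72900, 67662, 28026]
r4 m[φ1→fog] = [96, 88, 74, 52]
r4 m[φ1→wet] = [58158, 60438, 49336, 64970]
r4 m[φ2→fog] = [100, 77, 103, 147]
r4 m[φ2→slip] = [42322, 61328, 52582, 76670]
r4 m[φ3→wet] = [2, 3, 3, 6]
r4 m[φ4→fog] = [8, 9, 9, 2]
r4 m[φ5→sprk] = [2, 6, 6, 9]
r4 m[φ6→slip] = [7, 9, 3, 1]
r4 m[fog→φ0] = [76800, 60984, 68598, 15288]
r4 m[fog→φ1] = [81600, 37422, 103824, 30282]
r4 m[fog→φ2] = [78336, 42768, 74592, 10712]
r4 m[fog→φ4] = [979200, 365904, 853664, 787332]
r4 m[slip→φ2] = [7, 9, 3, 1]
r4 m[slip→φ6] = [42322, 61328, 52582, 76670]
r4 m[wet→φ1] = [2, 3, 3, 6]
r4 m[wet→φ3] = [58158, 60438, 49336, 64970]
r4 m[sprk→φ0] = [2, 6, 6, 9]
r4 m[sprk→φ5] = [64314, 72900, 67662, 28026]
r5 m[φ0→fog] = [102, 54, 112, 103]
r5 m[φ0→sprk] = [1063182, 1201494, 1153566, 458628]
r5 m[φ1→fog] = [96, 88, 74, 52]
r5 m[φ1→wet] = [1397370, 1519038, 1208214, 1567980]
r5 m[φ2→fog] = [100, 77, 103, 147]
r5 m[φ2→slip] = [794120, 1159648, 975416, 1462456]
r5 m[φ3→wet] = [2, 3, 3, 6]
r5 m[φ4→fog] = [8, 9, 9, 2]
r5 m[φ5→sprk] = [2, 6, 6, 9]
r5 m[φ6→slip] = [7, 9, 3, 1]
r5 m[fog→φ0] = [76800, 60984, 68598, 15288]
r5 m[fog→φ1] = [81600, 37422, 103824, 30282]
r5 m[fog→φ2] = [78336, 42768, 74592, 10712]
r5 m[fog→φ4] = [979200, 365904, 853664, 787332]
r5 m[slip→φ2] = [7, 9, 3, 1]
r5 m[slip→φ6] = [42322, 61328, 52582, 76670]
r5 m[wet→φ1] = [2, 3, 3, 6]
r5 m[wet→φ3] = [58158, 60438, 49336, 64970]
r5 m[sprk→φ0] = [2, 6, 6, 9]
r5 m[sprk→φ5] = [64314, 72900, 67662, 28026]
r6 m[φ0→fog] = [102, 54, 112, 103]
r6 m[φ0→sprk] = [1063182, 1201494, 1153566, 458628]
r6 m[φ1→fog] = [96, 88, 74, 52]
r6 m[φ1→wet] = [1397370, 1519038, 1208214, 1567980]
r6 m[φ2→fog] = [100, 77, 103, 147]
r6 m[φ2→slip] = [794120, 1159648, 975416, 1462456]
r6 m[φ3→wet] = [2, 3, 3, 6]
r6 m[φ4→fog] = [8, 9, 9, 2]
r6 m[φ5→sprk] = [2, 6, 6, 9]
r6 m[φ6→slip] = [7, 9, 3, 1]
r6 m[fog→φ0] = [76800, 60984, 68598, 15288]
r6 m[fog→φ1] = [81600, 37422, 103824, 30282]
r6 m[fog→φ2] = [78336, 42768, 74592, 10712]
r6 m[fog→φ4] = [979200, 365904, 853664, 787332]
r6 m[slip→φ2] = [7, 9, 3, 1]
r6 m[slip→φ6] = [794120, 1159648, 975416, 1462456]
r6 m[wet→φ1] = [2, 3, 3, 6]
r6 m[wet→φ3] = [1397370, 1519038, 1208214, 1567980]
r6 m[sprk→φ0] = [2, 6, 6, 9]
r6 m[sprk→φ5] = [1063182, 1201494, 1153566, 458628]
r7 m[φ0→fog] = [102, 54, 112, 103]
r7 m[φ0→sprk] = [1063182, 1201494, 1153566, 458628]
r7 m[φ1→fog] = [96, 88, 74, 52]
r7 m[φ1→wet] = [1397370, 1519038, 1208214, 1567980]
r7 m[φ2→fog] = [100, 77, 103, 147]
r7 m[φ2→slip] = [794120, 1159648, 975416, 1462456]
r7 m[φ3→wet] = [2, 3, 3, 6]
r7 m[φ4→fog] = [8, 9, 9, 2]
r7 m[φ5→sprk] = [2, 6, 6, 9]
r7 m[φ6→slip] = [7, 9, 3, 1]
r7 m[fog→φ0] = [76800, 60984, 68598, 15288]
r7 m[fog→φ1] = [81600, 37422, 103824, 30282]
r7 m[fog→φ2] = [78336, 42768, 74592, 10712]
r7 m[fog→φ4] = [979200, 365904, 853664, 787332]
r7 m[slip→φ2] = [7, 9, 3, 1]
r7 m[slip→φ6] = [794120, 1159648, 975416, 1462456]
r7 m[wet→φ1] = [2, 3, 3, 6]
r7 m[wet→φ3] = [1397370, 1519038, 1208214, 1567980]
r7 m[sprk→φ0] = [2, 6, 6, 9]
r7 m[sprk→φ5] = [1063182, 1201494, 1153566, 458628]
fixed point reached at round 7
b[slip] = ⊗ incoming = [5558840, 10436832, 2926248, 1462456]

b[slip] = [5558840, 10436832, 2926248, 1462456]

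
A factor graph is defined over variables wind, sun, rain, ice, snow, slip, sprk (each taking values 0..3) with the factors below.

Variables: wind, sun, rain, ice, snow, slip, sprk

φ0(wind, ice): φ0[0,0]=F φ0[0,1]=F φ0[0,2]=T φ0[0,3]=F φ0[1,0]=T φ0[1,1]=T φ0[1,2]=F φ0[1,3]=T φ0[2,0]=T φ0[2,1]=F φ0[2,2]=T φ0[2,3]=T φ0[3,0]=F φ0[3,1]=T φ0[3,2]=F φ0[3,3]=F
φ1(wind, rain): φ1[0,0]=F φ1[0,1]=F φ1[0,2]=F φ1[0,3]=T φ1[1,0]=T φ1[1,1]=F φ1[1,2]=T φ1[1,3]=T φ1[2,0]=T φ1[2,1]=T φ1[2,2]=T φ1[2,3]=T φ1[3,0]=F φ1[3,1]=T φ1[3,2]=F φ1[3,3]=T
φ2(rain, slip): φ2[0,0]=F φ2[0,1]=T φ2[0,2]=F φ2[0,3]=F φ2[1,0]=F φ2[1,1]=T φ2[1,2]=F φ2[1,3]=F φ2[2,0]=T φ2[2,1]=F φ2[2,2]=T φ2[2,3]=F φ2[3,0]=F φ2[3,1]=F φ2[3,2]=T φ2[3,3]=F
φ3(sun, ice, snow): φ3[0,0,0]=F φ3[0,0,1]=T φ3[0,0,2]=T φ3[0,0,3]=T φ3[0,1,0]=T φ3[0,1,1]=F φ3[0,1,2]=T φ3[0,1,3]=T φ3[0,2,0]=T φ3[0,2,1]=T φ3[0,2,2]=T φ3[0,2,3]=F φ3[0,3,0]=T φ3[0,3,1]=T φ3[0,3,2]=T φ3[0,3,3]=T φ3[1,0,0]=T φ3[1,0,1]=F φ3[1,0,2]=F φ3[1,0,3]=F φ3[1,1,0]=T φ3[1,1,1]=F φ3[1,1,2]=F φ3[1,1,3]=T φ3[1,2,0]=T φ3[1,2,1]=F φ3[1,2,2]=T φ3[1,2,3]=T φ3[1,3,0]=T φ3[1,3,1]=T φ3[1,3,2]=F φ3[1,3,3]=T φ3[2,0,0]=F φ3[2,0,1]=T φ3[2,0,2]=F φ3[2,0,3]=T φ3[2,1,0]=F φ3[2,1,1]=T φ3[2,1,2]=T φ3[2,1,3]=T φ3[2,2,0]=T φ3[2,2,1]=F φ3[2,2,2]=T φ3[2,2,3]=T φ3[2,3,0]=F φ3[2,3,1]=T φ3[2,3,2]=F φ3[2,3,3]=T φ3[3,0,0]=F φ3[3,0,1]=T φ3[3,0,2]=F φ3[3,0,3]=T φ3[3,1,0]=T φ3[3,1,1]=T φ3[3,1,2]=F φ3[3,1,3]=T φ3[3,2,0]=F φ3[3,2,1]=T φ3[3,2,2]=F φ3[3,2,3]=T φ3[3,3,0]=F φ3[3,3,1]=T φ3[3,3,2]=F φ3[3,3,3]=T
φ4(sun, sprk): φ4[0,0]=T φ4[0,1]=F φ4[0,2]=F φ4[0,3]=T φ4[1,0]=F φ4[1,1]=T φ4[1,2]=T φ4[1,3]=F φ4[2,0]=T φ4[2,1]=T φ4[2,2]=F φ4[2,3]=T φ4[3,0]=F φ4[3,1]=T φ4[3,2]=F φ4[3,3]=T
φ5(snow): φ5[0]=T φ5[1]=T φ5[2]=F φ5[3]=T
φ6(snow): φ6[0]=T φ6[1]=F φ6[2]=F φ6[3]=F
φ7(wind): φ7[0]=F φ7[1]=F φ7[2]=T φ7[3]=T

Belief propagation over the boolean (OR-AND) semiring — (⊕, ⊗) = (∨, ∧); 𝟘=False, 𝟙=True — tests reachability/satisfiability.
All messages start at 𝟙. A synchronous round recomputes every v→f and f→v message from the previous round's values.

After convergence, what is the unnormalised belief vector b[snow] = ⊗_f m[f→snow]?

init: all messages = 𝟙 over 4 values
r1 m[φ0→wind] = [T, T, T, T]
r1 m[φ0→ice] = [T, T, T, T]
r1 m[φ1→wind] = [T, T, T, T]
r1 m[φ1→rain] = [T, T, T, T]
r1 m[φ2→rain] = [T, T, T, T]
r1 m[φ2→slip] = [T, T, T, F]
r1 m[φ3→sun] = [T, T, T, T]
r1 m[φ3→ice] = [T, T, T, T]
r1 m[φ3→snow] = [T, T, T, T]
r1 m[φ4→sun] = [T, T, T, T]
r1 m[φ4→sprk] = [T, T, T, T]
r1 m[φ5→snow] = [T, T, F, T]
r1 m[φ6→snow] = [T, F, F, F]
r1 m[φ7→wind] = [F, F, T, T]
r1 m[wind→φ0] = [T, T, T, T]
r1 m[wind→φ1] = [T, T, T, T]
r1 m[wind→φ7] = [T, T, T, T]
r1 m[sun→φ3] = [T, T, T, T]
r1 m[sun→φ4] = [T, T, T, T]
r1 m[rain→φ1] = [T, T, T, T]
r1 m[rain→φ2] = [T, T, T, T]
r1 m[ice→φ0] = [T, T, T, T]
r1 m[ice→φ3] = [T, T, T, T]
r1 m[snow→φ3] = [T, T, T, T]
r1 m[snow→φ5] = [T, T, T, T]
r1 m[snow→φ6] = [T, T, T, T]
r1 m[slip→φ2] = [T, T, T, T]
r1 m[sprk→φ4] = [T, T, T, T]
r2 m[φ0→wind] = [T, T, T, T]
r2 m[φ0→ice] = [T, T, T, T]
r2 m[φ1→wind] = [T, T, T, T]
r2 m[φ1→rain] = [T, T, T, T]
r2 m[φ2→rain] = [T, T, T, T]
r2 m[φ2→slip] = [T, T, T, F]
r2 m[φ3→sun] = [T, T, T, T]
r2 m[φ3→ice] = [T, T, T, T]
r2 m[φ3→snow] = [T, T, T, T]
r2 m[φ4→sun] = [T, T, T, T]
r2 m[φ4→sprk] = [T, T, T, T]
r2 m[φ5→snow] = [T, T, F, T]
r2 m[φ6→snow] = [T, F, F, F]
r2 m[φ7→wind] = [F, F, T, T]
r2 m[wind→φ0] = [F, F, T, T]
r2 m[wind→φ1] = [F, F, T, T]
r2 m[wind→φ7] = [T, T, T, T]
r2 m[sun→φ3] = [T, T, T, T]
r2 m[sun→φ4] = [T, T, T, T]
r2 m[rain→φ1] = [T, T, T, T]
r2 m[rain→φ2] = [T, T, T, T]
r2 m[ice→φ0] = [T, T, T, T]
r2 m[ice→φ3] = [T, T, T, T]
r2 m[snow→φ3] = [T, F, F, F]
r2 m[snow→φ5] = [T, F, F, F]
r2 m[snow→φ6] = [T, T, F, T]
r2 m[slip→φ2] = [T, T, T, T]
r2 m[sprk→φ4] = [T, T, T, T]
r3 m[φ0→wind] = [T, T, T, T]
r3 m[φ0→ice] = [T, T, T, T]
r3 m[φ1→wind] = [T, T, T, T]
r3 m[φ1→rain] = [T, T, T, T]
r3 m[φ2→rain] = [T, T, T, T]
r3 m[φ2→slip] = [T, T, T, F]
r3 m[φ3→sun] = [T, T, T, T]
r3 m[φ3→ice] = [T, T, T, T]
r3 m[φ3→snow] = [T, T, T, T]
r3 m[φ4→sun] = [T, T, T, T]
r3 m[φ4→sprk] = [T, T, T, T]
r3 m[φ5→snow] = [T, T, F, T]
r3 m[φ6→snow] = [T, F, F, F]
r3 m[φ7→wind] = [F, F, T, T]
r3 m[wind→φ0] = [F, F, T, T]
r3 m[wind→φ1] = [F, F, T, T]
r3 m[wind→φ7] = [T, T, T, T]
r3 m[sun→φ3] = [T, T, T, T]
r3 m[sun→φ4] = [T, T, T, T]
r3 m[rain→φ1] = [T, T, T, T]
r3 m[rain→φ2] = [T, T, T, T]
r3 m[ice→φ0] = [T, T, T, T]
r3 m[ice→φ3] = [T, T, T, T]
r3 m[snow→φ3] = [T, F, F, F]
r3 m[snow→φ5] = [T, F, F, F]
r3 m[snow→φ6] = [T, T, F, T]
r3 m[slip→φ2] = [T, T, T, T]
r3 m[sprk→φ4] = [T, T, T, T]
fixed point reached at round 3
b[snow] = ⊗ incoming = [T, F, F, F]

b[snow] = [T, F, F, F]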